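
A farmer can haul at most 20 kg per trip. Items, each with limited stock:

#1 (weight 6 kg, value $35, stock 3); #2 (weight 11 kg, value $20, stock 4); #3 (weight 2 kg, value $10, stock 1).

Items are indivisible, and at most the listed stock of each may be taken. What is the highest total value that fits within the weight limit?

$115

Best selections within weight 20 and stock limits:
- 3×#1 + 1×#3: weight 20, value 115
- 3×#1: weight 18, value 105
Best: $115.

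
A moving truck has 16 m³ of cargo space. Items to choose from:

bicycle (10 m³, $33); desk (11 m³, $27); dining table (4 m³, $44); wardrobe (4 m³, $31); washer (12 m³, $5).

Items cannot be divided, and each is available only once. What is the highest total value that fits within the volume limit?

$77

Check high-value combinations within 16 m³:
- bicycle+dining table: volume 10+4=14, value 33+44=77
- dining table+wardrobe: volume 4+4=8, value 44+31=75
- desk+dining table: volume 11+4=15, value 27+44=71
- bicycle+wardrobe: volume 10+4=14, value 33+31=64
Best: $77.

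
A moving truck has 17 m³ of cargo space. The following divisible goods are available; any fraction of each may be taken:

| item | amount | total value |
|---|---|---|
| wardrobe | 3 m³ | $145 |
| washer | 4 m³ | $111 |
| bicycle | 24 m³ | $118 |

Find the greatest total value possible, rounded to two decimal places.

305.17

Take in order of value per unit:
- wardrobe (145/3 per unit): all 3 → value 145, running total 145.00
- washer (111/4 per unit): all 4 → value 111, running total 256.00
- bicycle (118/24 per unit): 10 of 24 → value 10×118/24 = 49.1667, running total 305.17
Total 305.17.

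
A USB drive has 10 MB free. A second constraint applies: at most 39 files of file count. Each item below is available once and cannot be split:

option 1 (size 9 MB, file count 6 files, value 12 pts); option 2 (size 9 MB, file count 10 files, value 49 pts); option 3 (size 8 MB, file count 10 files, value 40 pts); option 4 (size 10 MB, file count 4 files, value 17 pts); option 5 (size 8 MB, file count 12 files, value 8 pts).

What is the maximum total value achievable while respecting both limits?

Feasible sets respecting both limits:
- option 2: size 9, file count 10, value 49
- option 3: size 8, file count 10, value 40
- option 4: size 10, file count 4, value 17
Best: 49 pts.

49 pts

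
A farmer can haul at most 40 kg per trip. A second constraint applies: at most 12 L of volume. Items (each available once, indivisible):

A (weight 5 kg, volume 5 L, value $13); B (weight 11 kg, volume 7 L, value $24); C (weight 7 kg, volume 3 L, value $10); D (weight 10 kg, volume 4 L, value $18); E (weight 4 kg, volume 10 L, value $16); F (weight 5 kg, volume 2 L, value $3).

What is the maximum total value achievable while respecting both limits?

Feasible sets respecting both limits:
- B+D: weight 21, volume 11, value 42
- A+C+D: weight 22, volume 12, value 41
- A+B: weight 16, volume 12, value 37
Best: $42.

$42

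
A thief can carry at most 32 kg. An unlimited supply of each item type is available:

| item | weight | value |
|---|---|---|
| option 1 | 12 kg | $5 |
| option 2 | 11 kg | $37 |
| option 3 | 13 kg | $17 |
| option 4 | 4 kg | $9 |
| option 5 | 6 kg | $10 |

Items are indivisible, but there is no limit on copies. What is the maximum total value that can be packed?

$93

Best value-per-unit is option 2 at 37/11; filling with it alone gives 2×37 = 74.
Optimal mix: 2×option 2 + 1×option 4 + 1×option 5 → weight 32, value 93.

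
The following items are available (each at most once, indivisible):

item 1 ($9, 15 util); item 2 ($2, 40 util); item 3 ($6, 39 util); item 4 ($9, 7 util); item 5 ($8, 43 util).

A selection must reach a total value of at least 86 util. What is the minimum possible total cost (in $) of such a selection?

Subsets with value ≥ 86, sorted by total cost:
- item 2+item 3+item 5: cost 16, value 122
- item 1+item 2+item 3: cost 17, value 94
- item 2+item 3+item 4: cost 17, value 86
Minimum cost: 16 $.

16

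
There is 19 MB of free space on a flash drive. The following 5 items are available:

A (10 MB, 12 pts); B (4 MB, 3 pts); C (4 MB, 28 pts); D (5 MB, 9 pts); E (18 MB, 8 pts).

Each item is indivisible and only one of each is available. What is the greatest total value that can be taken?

Check high-value combinations within 19 MB:
- A+C+D: size 10+4+5=19, value 12+28+9=49
- A+B+C: size 10+4+4=18, value 12+3+28=43
- B+C+D: size 4+4+5=13, value 3+28+9=40
- A+C: size 10+4=14, value 12+28=40
Best: 49 pts.

49 pts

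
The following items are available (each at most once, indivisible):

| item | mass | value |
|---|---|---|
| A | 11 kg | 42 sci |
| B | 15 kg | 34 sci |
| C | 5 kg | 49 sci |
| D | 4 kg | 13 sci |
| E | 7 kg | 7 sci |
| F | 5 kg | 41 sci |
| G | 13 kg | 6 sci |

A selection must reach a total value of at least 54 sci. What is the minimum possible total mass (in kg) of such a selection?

Subsets with value ≥ 54, sorted by total mass:
- C+D: mass 9, value 62
- D+F: mass 9, value 54
- C+F: mass 10, value 90
- C+E: mass 12, value 56
Minimum mass: 9 kg.

9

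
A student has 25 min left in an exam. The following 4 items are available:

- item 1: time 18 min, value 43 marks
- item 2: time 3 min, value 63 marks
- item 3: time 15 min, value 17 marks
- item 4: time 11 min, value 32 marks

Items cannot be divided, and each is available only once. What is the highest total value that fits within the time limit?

106 marks

This is a 0/1 knapsack; check combinations near the capacity.
- item 1+item 2: time 18+3=21, value 43+63=106
- item 2+item 4: time 3+11=14, value 63+32=95
- item 2+item 3: time 3+15=18, value 63+17=80
- item 2: time 3, value 63
- item 1: time 18, value 43
Best: 106 marks.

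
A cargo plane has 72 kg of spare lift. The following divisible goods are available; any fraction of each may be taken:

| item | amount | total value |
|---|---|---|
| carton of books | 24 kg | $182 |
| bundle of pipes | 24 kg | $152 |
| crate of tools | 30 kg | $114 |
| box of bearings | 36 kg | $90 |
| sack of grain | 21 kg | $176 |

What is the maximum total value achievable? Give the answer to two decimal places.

Take in order of value per unit:
- sack of grain (176/21 per unit): all 21 → value 176, running total 176.00
- carton of books (182/24 per unit): all 24 → value 182, running total 358.00
- bundle of pipes (152/24 per unit): all 24 → value 152, running total 510.00
- crate of tools (114/30 per unit): 3 of 30 → value 3×114/30 = 11.4000, running total 521.40
Total 521.40.

521.40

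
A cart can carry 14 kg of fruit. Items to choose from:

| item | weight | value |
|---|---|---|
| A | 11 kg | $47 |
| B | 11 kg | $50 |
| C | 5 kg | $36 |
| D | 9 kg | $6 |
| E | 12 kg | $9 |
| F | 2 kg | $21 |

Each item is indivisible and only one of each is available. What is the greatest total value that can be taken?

This is a 0/1 knapsack; check combinations near the capacity.
- B+F: weight 11+2=13, value 50+21=71
- A+F: weight 11+2=13, value 47+21=68
- C+F: weight 5+2=7, value 36+21=57
Best: $71.

$71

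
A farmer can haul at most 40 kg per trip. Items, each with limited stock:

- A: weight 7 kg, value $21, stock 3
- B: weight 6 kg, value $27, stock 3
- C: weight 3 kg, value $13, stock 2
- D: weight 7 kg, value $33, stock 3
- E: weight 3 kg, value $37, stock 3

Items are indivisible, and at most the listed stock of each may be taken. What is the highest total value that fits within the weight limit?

Best selections within weight 40 and stock limits:
- 3×B + 2×C + 1×D + 3×E: weight 40, value 251
- 1×B + 1×C + 3×D + 3×E: weight 39, value 250
- 2×B + 1×C + 2×D + 3×E: weight 38, value 244
- 1×A + 1×C + 3×D + 3×E: weight 40, value 244
Best: $251.

$251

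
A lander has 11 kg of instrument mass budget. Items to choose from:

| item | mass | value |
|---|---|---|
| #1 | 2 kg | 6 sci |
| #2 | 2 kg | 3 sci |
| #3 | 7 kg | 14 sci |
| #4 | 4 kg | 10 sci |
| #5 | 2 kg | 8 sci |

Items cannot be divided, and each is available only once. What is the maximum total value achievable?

This is a 0/1 knapsack; check combinations near the capacity.
- #1+#3+#5: mass 2+7+2=11, value 6+14+8=28
- #1+#2+#4+#5: mass 2+2+4+2=10, value 6+3+10+8=27
- #2+#3+#5: mass 2+7+2=11, value 3+14+8=25
- #1+#4+#5: mass 2+4+2=8, value 6+10+8=24
- #3+#4: mass 7+4=11, value 14+10=24
Best: 28 sci.

28 sci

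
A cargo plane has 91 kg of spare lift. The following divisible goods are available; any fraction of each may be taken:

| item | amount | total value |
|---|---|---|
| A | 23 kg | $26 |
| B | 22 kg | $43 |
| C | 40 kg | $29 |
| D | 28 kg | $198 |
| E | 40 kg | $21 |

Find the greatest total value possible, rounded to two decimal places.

Take in order of value per unit:
- D (198/28 per unit): all 28 → value 198, running total 198.00
- B (43/22 per unit): all 22 → value 43, running total 241.00
- A (26/23 per unit): all 23 → value 26, running total 267.00
- C (29/40 per unit): 18 of 40 → value 18×29/40 = 13.0500, running total 280.05
Total 280.05.

280.05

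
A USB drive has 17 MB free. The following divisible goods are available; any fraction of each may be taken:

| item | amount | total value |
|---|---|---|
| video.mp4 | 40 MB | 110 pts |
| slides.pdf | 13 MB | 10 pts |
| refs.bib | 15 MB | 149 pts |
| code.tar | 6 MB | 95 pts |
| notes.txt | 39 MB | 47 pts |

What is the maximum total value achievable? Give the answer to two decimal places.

204.27

Take in order of value per unit:
- code.tar (95/6 per unit): all 6 → value 95, running total 95.00
- refs.bib (149/15 per unit): 11 of 15 → value 11×149/15 = 109.2667, running total 204.27
Total 204.27.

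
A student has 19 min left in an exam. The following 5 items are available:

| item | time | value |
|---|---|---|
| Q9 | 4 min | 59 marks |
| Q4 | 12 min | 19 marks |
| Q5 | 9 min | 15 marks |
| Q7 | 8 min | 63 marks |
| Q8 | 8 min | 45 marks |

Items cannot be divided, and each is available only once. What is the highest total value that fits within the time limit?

122 marks

This is a 0/1 knapsack; check combinations near the capacity.
- Q9+Q7: time 4+8=12, value 59+63=122
- Q7+Q8: time 8+8=16, value 63+45=108
- Q9+Q8: time 4+8=12, value 59+45=104
Best: 122 marks.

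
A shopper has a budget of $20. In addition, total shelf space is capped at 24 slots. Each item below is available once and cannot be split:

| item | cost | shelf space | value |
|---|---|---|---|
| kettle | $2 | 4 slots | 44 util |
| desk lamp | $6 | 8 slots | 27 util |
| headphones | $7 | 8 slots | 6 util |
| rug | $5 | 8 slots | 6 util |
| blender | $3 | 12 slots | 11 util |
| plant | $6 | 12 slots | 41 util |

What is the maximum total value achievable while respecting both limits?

Feasible sets respecting both limits:
- kettle+desk lamp+plant: cost 14, shelf space 24, value 112
- kettle+headphones+plant: cost 15, shelf space 24, value 91
- kettle+rug+plant: cost 13, shelf space 24, value 91
Best: 112 util.

112 util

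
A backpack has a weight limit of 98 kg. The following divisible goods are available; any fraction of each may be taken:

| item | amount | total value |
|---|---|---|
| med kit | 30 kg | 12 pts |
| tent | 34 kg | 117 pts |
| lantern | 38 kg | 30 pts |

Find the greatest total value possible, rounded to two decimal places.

Take in order of value per unit:
- tent (117/34 per unit): all 34 → value 117, running total 117.00
- lantern (30/38 per unit): all 38 → value 30, running total 147.00
- med kit (12/30 per unit): 26 of 30 → value 26×12/30 = 10.4000, running total 157.40
Total 157.40.

157.40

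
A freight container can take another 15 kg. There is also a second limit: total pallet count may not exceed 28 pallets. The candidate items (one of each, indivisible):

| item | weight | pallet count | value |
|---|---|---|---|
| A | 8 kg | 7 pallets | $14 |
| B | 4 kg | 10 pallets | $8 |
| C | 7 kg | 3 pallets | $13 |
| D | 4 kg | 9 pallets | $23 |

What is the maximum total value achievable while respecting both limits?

$44

Feasible sets respecting both limits:
- B+C+D: weight 15, pallet count 22, value 44
- A+D: weight 12, pallet count 16, value 37
- C+D: weight 11, pallet count 12, value 36
- B+D: weight 8, pallet count 19, value 31
Best: $44.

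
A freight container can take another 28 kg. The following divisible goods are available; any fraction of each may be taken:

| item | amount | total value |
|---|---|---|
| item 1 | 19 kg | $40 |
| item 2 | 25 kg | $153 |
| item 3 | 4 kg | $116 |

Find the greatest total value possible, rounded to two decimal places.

262.88

Take in order of value per unit:
- item 3 (116/4 per unit): all 4 → value 116, running total 116.00
- item 2 (153/25 per unit): 24 of 25 → value 24×153/25 = 146.8800, running total 262.88
Total 262.88.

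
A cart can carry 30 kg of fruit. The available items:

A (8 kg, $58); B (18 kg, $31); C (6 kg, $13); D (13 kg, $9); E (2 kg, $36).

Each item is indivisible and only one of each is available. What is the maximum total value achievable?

$125

This is a 0/1 knapsack; check combinations near the capacity.
- A+B+E: weight 8+18+2=28, value 58+31+36=125
- A+C+D+E: weight 8+6+13+2=29, value 58+13+9+36=116
- A+C+E: weight 8+6+2=16, value 58+13+36=107
- A+D+E: weight 8+13+2=23, value 58+9+36=103
- A+E: weight 8+2=10, value 58+36=94
Best: $125.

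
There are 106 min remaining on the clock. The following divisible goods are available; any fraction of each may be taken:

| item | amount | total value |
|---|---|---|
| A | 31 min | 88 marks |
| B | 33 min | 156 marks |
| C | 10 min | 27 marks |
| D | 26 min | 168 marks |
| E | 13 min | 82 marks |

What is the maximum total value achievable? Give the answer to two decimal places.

Take in order of value per unit:
- D (168/26 per unit): all 26 → value 168, running total 168.00
- E (82/13 per unit): all 13 → value 82, running total 250.00
- B (156/33 per unit): all 33 → value 156, running total 406.00
- A (88/31 per unit): all 31 → value 88, running total 494.00
- C (27/10 per unit): 3 of 10 → value 3×27/10 = 8.1000, running total 502.10
Total 502.10.

502.10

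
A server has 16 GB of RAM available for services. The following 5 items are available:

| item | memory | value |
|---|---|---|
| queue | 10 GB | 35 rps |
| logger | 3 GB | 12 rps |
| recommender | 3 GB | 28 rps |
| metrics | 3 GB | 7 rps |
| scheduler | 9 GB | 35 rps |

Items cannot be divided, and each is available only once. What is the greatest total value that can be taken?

This is a 0/1 knapsack; check combinations near the capacity.
- logger+recommender+scheduler: memory 3+3+9=15, value 12+28+35=75
- queue+logger+recommender: memory 10+3+3=16, value 35+12+28=75
- recommender+metrics+scheduler: memory 3+3+9=15, value 28+7+35=70
- queue+recommender+metrics: memory 10+3+3=16, value 35+28+7=70
- recommender+scheduler: memory 3+9=12, value 28+35=63
Best: 75 rps.

75 rps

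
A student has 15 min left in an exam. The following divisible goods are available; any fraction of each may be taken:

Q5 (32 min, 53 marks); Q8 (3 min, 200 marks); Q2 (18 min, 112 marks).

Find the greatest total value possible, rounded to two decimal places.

274.67

Take in order of value per unit:
- Q8 (200/3 per unit): all 3 → value 200, running total 200.00
- Q2 (112/18 per unit): 12 of 18 → value 12×112/18 = 74.6667, running total 274.67
Total 274.67.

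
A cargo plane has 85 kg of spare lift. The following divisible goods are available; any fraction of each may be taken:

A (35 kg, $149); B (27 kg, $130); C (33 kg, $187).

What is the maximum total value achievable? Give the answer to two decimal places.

Take in order of value per unit:
- C (187/33 per unit): all 33 → value 187, running total 187.00
- B (130/27 per unit): all 27 → value 130, running total 317.00
- A (149/35 per unit): 25 of 35 → value 25×149/35 = 106.4286, running total 423.43
Total 423.43.

423.43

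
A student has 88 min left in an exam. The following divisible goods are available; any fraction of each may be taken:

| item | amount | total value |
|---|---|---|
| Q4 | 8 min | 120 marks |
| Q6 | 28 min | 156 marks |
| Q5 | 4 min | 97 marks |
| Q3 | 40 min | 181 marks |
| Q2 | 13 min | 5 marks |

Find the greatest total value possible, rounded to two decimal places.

Take in order of value per unit:
- Q5 (97/4 per unit): all 4 → value 97, running total 97.00
- Q4 (120/8 per unit): all 8 → value 120, running total 217.00
- Q6 (156/28 per unit): all 28 → value 156, running total 373.00
- Q3 (181/40 per unit): all 40 → value 181, running total 554.00
- Q2 (5/13 per unit): 8 of 13 → value 8×5/13 = 3.0769, running total 557.08
Total 557.08.

557.08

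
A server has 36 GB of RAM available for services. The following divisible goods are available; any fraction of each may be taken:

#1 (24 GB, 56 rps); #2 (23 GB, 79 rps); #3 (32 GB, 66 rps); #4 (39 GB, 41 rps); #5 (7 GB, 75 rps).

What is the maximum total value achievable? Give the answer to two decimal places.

Take in order of value per unit:
- #5 (75/7 per unit): all 7 → value 75, running total 75.00
- #2 (79/23 per unit): all 23 → value 79, running total 154.00
- #1 (56/24 per unit): 6 of 24 → value 6×56/24 = 14.0000, running total 168.00
Total 168.00.

168.00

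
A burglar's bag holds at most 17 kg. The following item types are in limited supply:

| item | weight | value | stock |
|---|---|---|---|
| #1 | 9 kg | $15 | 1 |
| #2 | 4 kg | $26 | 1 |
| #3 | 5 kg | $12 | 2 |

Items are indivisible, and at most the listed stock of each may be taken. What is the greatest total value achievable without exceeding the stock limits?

$50

Best selections within weight 17 and stock limits:
- 1×#2 + 2×#3: weight 14, value 50
- 1×#1 + 1×#2: weight 13, value 41
- 1×#2 + 1×#3: weight 9, value 38
- 1×#1 + 1×#3: weight 14, value 27
Best: $50.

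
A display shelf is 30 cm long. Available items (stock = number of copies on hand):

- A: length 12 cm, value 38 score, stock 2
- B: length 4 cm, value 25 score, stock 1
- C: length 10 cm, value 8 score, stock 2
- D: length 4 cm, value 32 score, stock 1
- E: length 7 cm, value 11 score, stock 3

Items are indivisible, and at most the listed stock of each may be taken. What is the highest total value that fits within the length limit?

108 score

Top feasible selections:
- 2×A + 1×D: length 28, value 108
- 1×A + 1×B + 1×D + 1×E: length 27, value 106
- 1×A + 1×B + 1×C + 1×D: length 30, value 103
- 2×A + 1×B: length 28, value 101
Best: 108 score.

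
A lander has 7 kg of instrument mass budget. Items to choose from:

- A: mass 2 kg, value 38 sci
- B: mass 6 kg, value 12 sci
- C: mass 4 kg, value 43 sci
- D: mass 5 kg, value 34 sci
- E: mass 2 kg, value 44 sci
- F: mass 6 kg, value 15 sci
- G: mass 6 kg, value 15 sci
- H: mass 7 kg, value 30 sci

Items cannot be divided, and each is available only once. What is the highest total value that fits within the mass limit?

This is a 0/1 knapsack; check combinations near the capacity.
- C+E: mass 4+2=6, value 43+44=87
- A+E: mass 2+2=4, value 38+44=82
- A+C: mass 2+4=6, value 38+43=81
- D+E: mass 5+2=7, value 34+44=78
Best: 87 sci.

87 sci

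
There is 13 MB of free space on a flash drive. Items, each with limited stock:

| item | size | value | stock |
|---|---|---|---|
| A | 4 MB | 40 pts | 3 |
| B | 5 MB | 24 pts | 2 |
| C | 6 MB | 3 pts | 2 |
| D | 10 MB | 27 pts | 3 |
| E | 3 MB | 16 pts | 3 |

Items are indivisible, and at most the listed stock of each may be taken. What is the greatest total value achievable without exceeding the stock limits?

Best selections within size 13 and stock limits:
- 3×A: size 12, value 120
- 2×A + 1×B: size 13, value 104
- 2×A + 1×E: size 11, value 96
- 1×A + 3×E: size 13, value 88
Best: 120 pts.

120 pts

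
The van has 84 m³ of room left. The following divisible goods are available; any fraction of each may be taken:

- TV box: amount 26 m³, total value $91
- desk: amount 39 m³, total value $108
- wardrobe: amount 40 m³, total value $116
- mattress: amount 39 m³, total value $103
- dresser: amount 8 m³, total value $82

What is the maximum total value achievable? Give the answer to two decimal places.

316.69

Take in order of value per unit:
- dresser (82/8 per unit): all 8 → value 82, running total 82.00
- TV box (91/26 per unit): all 26 → value 91, running total 173.00
- wardrobe (116/40 per unit): all 40 → value 116, running total 289.00
- desk (108/39 per unit): 10 of 39 → value 10×108/39 = 27.6923, running total 316.69
Total 316.69.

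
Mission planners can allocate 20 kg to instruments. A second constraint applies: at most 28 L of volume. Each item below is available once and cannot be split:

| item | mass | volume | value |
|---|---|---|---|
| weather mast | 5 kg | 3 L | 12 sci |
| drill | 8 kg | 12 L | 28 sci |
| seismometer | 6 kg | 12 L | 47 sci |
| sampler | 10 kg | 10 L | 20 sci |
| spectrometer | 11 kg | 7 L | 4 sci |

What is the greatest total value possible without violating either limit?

Feasible sets respecting both limits:
- weather mast+drill+seismometer: mass 19, volume 27, value 87
- drill+seismometer: mass 14, volume 24, value 75
- seismometer+sampler: mass 16, volume 22, value 67
- weather mast+seismometer: mass 11, volume 15, value 59
Best: 87 sci.

87 sci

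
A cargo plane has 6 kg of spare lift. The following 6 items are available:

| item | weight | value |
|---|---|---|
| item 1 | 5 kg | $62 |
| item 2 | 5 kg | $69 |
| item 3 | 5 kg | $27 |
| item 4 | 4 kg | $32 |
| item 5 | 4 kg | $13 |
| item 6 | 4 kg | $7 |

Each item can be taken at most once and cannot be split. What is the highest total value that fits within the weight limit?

$69

Check high-value combinations within 6 kg:
- item 2: weight 5, value 69
- item 1: weight 5, value 62
- item 4: weight 4, value 32
- item 3: weight 5, value 27
Best: $69.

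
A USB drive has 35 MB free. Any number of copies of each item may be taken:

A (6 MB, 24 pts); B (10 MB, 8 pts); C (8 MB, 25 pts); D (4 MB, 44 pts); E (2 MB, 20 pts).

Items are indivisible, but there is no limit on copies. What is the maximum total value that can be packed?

372 pts

Best value-per-unit is D at 44/4; filling with it alone gives 8×44 = 352.
Optimal mix: 8×D + 1×E → size 34, value 372.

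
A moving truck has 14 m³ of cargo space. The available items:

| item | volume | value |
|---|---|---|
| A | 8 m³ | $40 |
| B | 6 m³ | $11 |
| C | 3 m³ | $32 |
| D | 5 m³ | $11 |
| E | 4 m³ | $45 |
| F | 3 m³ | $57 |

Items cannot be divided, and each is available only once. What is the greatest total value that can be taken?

Check high-value combinations within 14 m³:
- C+E+F: volume 3+4+3=10, value 32+45+57=134
- A+C+F: volume 8+3+3=14, value 40+32+57=129
- D+E+F: volume 5+4+3=12, value 11+45+57=113
- B+E+F: volume 6+4+3=13, value 11+45+57=113
- E+F: volume 4+3=7, value 45+57=102
Best: $134.

$134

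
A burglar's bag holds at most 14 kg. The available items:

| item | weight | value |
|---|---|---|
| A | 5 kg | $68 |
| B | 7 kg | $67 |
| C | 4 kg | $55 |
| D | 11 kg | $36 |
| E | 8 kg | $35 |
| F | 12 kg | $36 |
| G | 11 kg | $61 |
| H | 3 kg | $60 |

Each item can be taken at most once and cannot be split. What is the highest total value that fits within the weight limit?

$183

Check high-value combinations within 14 kg:
- A+C+H: weight 5+4+3=12, value 68+55+60=183
- B+C+H: weight 7+4+3=14, value 67+55+60=182
- A+B: weight 5+7=12, value 68+67=135
- A+H: weight 5+3=8, value 68+60=128
Best: $183.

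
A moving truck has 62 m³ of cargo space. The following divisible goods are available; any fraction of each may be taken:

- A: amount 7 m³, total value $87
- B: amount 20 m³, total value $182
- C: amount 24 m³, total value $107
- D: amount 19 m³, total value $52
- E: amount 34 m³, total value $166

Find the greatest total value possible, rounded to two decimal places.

Take in order of value per unit:
- A (87/7 per unit): all 7 → value 87, running total 87.00
- B (182/20 per unit): all 20 → value 182, running total 269.00
- E (166/34 per unit): all 34 → value 166, running total 435.00
- C (107/24 per unit): 1 of 24 → value 1×107/24 = 4.4583, running total 439.46
Total 439.46.

439.46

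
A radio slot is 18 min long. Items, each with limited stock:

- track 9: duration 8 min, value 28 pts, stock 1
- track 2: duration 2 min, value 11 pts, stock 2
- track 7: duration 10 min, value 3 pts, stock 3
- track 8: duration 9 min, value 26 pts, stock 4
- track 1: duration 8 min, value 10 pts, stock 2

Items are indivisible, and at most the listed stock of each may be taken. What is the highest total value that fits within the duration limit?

Top feasible selections:
- 1×track 9 + 1×track 8: duration 17, value 54
- 2×track 8: duration 18, value 52
- 1×track 9 + 2×track 2: duration 12, value 50
Best: 54 pts.

54 pts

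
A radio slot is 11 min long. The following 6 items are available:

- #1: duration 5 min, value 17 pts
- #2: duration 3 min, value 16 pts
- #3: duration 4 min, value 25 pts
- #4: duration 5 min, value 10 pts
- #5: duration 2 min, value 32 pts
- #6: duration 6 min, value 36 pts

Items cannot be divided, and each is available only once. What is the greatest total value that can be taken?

Check high-value combinations within 11 min:
- #2+#5+#6: duration 3+2+6=11, value 16+32+36=84
- #1+#3+#5: duration 5+4+2=11, value 17+25+32=74
- #2+#3+#5: duration 3+4+2=9, value 16+25+32=73
Best: 84 pts.

84 pts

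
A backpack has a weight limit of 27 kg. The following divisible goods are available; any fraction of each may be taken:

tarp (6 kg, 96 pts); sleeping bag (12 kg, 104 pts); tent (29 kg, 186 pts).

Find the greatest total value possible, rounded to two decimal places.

Take in order of value per unit:
- tarp (96/6 per unit): all 6 → value 96, running total 96.00
- sleeping bag (104/12 per unit): all 12 → value 104, running total 200.00
- tent (186/29 per unit): 9 of 29 → value 9×186/29 = 57.7241, running total 257.72
Total 257.72.

257.72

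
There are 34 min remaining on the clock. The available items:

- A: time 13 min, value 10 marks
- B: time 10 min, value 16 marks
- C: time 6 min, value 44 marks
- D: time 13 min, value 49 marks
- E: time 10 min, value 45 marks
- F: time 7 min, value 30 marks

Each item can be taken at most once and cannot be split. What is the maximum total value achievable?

138 marks

Check high-value combinations within 34 min:
- C+D+E: time 6+13+10=29, value 44+49+45=138
- B+C+E+F: time 10+6+10+7=33, value 16+44+45+30=135
- D+E+F: time 13+10+7=30, value 49+45+30=124
Best: 138 marks.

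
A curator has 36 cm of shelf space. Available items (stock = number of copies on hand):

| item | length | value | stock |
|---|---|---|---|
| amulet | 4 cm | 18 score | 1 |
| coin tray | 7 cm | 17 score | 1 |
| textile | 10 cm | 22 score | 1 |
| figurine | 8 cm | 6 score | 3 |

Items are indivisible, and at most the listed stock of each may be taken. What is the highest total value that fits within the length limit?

Top feasible selections:
- 1×amulet + 1×coin tray + 1×textile + 1×figurine: length 29, value 63
- 1×amulet + 1×coin tray + 1×textile: length 21, value 57
- 1×amulet + 1×coin tray + 3×figurine: length 35, value 53
- 1×amulet + 1×textile + 2×figurine: length 30, value 52
Best: 63 score.

63 score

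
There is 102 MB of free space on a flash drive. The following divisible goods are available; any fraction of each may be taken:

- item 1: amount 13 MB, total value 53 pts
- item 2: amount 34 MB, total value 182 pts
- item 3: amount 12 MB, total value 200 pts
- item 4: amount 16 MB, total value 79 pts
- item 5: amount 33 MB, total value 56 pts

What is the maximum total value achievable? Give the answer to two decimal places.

Take in order of value per unit:
- item 3 (200/12 per unit): all 12 → value 200, running total 200.00
- item 2 (182/34 per unit): all 34 → value 182, running total 382.00
- item 4 (79/16 per unit): all 16 → value 79, running total 461.00
- item 1 (53/13 per unit): all 13 → value 53, running total 514.00
- item 5 (56/33 per unit): 27 of 33 → value 27×56/33 = 45.8182, running total 559.82
Total 559.82.

559.82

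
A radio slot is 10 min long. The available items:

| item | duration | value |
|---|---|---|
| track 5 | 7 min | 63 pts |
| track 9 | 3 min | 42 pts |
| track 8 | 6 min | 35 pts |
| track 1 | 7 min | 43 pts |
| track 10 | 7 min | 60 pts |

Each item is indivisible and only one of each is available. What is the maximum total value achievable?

Check high-value combinations within 10 min:
- track 5+track 9: duration 7+3=10, value 63+42=105
- track 9+track 10: duration 3+7=10, value 42+60=102
- track 9+track 1: duration 3+7=10, value 42+43=85
- track 9+track 8: duration 3+6=9, value 42+35=77
- track 5: duration 7, value 63
Best: 105 pts.

105 pts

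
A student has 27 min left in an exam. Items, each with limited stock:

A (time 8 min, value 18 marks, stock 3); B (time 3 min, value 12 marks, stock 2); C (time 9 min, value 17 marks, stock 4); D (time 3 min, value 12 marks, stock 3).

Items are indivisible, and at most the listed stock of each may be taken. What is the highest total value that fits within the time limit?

78 marks

Top feasible selections:
- 1×A + 2×B + 3×D: time 23, value 78
- 2×B + 1×C + 3×D: time 24, value 77
- 2×A + 3×D: time 25, value 72
- 2×A + 1×B + 2×D: time 25, value 72
Best: 78 marks.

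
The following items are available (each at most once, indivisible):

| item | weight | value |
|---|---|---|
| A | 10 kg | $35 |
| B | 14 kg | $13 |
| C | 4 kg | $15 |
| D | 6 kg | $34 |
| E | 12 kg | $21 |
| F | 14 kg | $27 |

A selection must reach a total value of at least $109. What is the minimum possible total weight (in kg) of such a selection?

Subsets with value ≥ 109, sorted by total weight:
- A+C+D+F: weight 34, value 111
- A+D+E+F: weight 42, value 117
Minimum weight: 34 kg.

34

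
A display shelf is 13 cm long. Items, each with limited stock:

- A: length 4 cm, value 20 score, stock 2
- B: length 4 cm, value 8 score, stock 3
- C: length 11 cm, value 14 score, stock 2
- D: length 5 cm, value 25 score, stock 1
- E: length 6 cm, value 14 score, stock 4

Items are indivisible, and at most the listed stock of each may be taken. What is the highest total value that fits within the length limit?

Best selections within length 13 and stock limits:
- 2×A + 1×D: length 13, value 65
- 1×A + 1×B + 1×D: length 13, value 53
Best: 65 score.

65 score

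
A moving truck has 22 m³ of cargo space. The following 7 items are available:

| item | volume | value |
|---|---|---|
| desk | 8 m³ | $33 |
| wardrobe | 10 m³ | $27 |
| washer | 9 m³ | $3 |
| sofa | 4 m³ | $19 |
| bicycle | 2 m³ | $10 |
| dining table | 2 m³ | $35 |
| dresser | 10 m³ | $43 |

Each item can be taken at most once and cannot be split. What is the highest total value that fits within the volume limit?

This is a 0/1 knapsack; check combinations near the capacity.
- desk+bicycle+dining table+dresser: volume 8+2+2+10=22, value 33+10+35+43=121
- desk+dining table+dresser: volume 8+2+10=20, value 33+35+43=111
- sofa+bicycle+dining table+dresser: volume 4+2+2+10=18, value 19+10+35+43=107
- desk+wardrobe+bicycle+dining table: volume 8+10+2+2=22, value 33+27+10+35=105
- wardrobe+dining table+dresser: volume 10+2+10=22, value 27+35+43=105
Best: $121.

$121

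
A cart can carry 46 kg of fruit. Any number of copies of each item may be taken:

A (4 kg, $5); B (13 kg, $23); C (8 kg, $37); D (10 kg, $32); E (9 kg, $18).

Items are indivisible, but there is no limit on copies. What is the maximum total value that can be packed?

Best value-per-unit is C at 37/8; filling with it alone gives 5×37 = 185.
Optimal mix: 1×A + 5×C → weight 44, value 190.

$190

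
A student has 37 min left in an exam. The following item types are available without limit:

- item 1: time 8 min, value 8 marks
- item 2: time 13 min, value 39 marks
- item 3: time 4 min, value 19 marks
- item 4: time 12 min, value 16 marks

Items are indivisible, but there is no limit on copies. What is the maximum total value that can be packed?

Best value-per-unit is item 3 at 19/4, and filling with it alone uses time 9×4=36. No mix of the others beats 9×19 = 171.

171 marks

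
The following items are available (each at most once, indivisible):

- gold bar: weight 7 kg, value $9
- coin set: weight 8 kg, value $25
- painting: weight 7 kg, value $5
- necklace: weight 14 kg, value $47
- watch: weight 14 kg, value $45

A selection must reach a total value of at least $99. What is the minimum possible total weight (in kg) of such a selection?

Subsets with value ≥ 99, sorted by total weight:
- gold bar+necklace+watch: weight 35, value 101
- coin set+necklace+watch: weight 36, value 117
Minimum weight: 35 kg.

35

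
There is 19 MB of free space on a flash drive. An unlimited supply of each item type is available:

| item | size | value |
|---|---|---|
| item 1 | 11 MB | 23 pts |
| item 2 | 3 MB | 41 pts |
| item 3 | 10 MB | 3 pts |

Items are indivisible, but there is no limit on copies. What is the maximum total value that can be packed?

Best value-per-unit is item 2 at 41/3, and filling with it alone uses size 6×3=18. No mix of the others beats 6×41 = 246.

246 pts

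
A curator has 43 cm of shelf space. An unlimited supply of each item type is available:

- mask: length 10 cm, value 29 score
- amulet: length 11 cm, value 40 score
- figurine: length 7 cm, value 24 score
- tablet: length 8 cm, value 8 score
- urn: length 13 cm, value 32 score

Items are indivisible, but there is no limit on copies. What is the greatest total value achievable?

152 score

Best value-per-unit is amulet at 40/11; filling with it alone gives 3×40 = 120.
Optimal mix: 2×amulet + 3×figurine → length 43, value 152.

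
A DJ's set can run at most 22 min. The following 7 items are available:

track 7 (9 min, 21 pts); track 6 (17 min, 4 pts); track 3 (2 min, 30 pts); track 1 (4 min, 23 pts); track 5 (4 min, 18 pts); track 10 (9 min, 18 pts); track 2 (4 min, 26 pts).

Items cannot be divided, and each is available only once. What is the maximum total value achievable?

100 pts

Check high-value combinations within 22 min:
- track 7+track 3+track 1+track 2: duration 9+2+4+4=19, value 21+30+23+26=100
- track 3+track 1+track 5+track 2: duration 2+4+4+4=14, value 30+23+18+26=97
- track 3+track 1+track 10+track 2: duration 2+4+9+4=19, value 30+23+18+26=97
- track 7+track 3+track 5+track 2: duration 9+2+4+4=19, value 21+30+18+26=95
- track 7+track 3+track 1+track 5: duration 9+2+4+4=19, value 21+30+23+18=92
Best: 100 pts.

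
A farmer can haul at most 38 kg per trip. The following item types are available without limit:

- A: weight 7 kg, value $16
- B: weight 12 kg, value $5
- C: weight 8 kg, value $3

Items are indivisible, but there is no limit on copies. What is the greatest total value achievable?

$80

Best value-per-unit is A at 16/7, and filling with it alone uses weight 5×7=35. No mix of the others beats 5×16 = 80.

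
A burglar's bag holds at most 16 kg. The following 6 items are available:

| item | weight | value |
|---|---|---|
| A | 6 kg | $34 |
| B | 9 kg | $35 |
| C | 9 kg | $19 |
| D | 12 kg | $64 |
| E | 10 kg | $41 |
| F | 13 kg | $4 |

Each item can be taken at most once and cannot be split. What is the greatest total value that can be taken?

Check high-value combinations within 16 kg:
- A+E: weight 6+10=16, value 34+41=75
- A+B: weight 6+9=15, value 34+35=69
- D: weight 12, value 64
- A+C: weight 6+9=15, value 34+19=53
- E: weight 10, value 41
Best: $75.

$75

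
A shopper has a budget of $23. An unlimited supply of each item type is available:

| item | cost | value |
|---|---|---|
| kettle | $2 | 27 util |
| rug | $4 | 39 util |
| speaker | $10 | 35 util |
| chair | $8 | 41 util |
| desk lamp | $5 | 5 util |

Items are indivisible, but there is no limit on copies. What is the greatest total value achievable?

297 util

Best value-per-unit is kettle at 27/2, and filling with it alone uses cost 11×2=22. No mix of the others beats 11×27 = 297.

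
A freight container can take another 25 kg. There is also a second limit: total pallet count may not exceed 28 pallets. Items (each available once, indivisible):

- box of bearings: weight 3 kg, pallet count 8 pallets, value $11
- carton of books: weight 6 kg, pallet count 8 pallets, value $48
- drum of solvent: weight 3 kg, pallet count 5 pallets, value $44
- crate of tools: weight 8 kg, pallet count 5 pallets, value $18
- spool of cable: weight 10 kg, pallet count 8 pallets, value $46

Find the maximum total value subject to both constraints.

$138

Feasible sets respecting both limits:
- carton of books+drum of solvent+spool of cable: weight 19, pallet count 21, value 138
- box of bearings+carton of books+drum of solvent+crate of tools: weight 20, pallet count 26, value 121
- box of bearings+drum of solvent+crate of tools+spool of cable: weight 24, pallet count 26, value 119
- carton of books+crate of tools+spool of cable: weight 24, pallet count 21, value 112
Best: $138.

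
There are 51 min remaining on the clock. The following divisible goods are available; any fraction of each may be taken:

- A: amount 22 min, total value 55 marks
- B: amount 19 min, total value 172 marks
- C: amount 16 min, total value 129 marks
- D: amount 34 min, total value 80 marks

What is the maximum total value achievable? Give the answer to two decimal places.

Take in order of value per unit:
- B (172/19 per unit): all 19 → value 172, running total 172.00
- C (129/16 per unit): all 16 → value 129, running total 301.00
- A (55/22 per unit): 16 of 22 → value 16×55/22 = 40.0000, running total 341.00
Total 341.00.

341.00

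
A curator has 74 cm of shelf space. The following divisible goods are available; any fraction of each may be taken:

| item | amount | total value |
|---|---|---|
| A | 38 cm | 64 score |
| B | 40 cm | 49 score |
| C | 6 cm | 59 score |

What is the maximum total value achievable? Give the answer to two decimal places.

Take in order of value per unit:
- C (59/6 per unit): all 6 → value 59, running total 59.00
- A (64/38 per unit): all 38 → value 64, running total 123.00
- B (49/40 per unit): 30 of 40 → value 30×49/40 = 36.7500, running total 159.75
Total 159.75.

159.75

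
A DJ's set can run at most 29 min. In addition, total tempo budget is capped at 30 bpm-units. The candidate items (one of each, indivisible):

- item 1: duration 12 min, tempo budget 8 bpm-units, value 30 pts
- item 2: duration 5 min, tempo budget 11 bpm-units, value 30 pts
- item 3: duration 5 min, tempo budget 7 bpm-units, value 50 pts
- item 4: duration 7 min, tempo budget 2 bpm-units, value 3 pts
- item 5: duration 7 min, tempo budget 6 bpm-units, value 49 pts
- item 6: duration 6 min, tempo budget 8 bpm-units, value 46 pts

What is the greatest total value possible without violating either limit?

Feasible sets respecting both limits:
- item 3+item 4+item 5+item 6: duration 25, tempo budget 23, value 148
- item 3+item 5+item 6: duration 18, tempo budget 21, value 145
- item 2+item 3+item 4+item 5: duration 24, tempo budget 26, value 132
- item 1+item 3+item 5: duration 24, tempo budget 21, value 129
Best: 148 pts.

148 pts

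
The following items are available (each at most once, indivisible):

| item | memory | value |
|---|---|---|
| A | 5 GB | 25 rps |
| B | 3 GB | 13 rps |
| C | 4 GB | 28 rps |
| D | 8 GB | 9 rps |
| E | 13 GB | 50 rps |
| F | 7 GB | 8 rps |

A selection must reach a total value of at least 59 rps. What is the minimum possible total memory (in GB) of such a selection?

12

Subsets with value ≥ 59, sorted by total memory:
- A+B+C: memory 12, value 66
- B+E: memory 16, value 63
- A+C+F: memory 16, value 61
- C+E: memory 17, value 78
Minimum memory: 12 GB.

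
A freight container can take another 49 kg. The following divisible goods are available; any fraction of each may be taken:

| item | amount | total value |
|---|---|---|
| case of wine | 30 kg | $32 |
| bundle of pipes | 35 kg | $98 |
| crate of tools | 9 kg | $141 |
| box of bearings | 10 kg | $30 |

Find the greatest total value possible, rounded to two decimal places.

Take in order of value per unit:
- crate of tools (141/9 per unit): all 9 → value 141, running total 141.00
- box of bearings (30/10 per unit): all 10 → value 30, running total 171.00
- bundle of pipes (98/35 per unit): 30 of 35 → value 30×98/35 = 84.0000, running total 255.00
Total 255.00.

255.00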